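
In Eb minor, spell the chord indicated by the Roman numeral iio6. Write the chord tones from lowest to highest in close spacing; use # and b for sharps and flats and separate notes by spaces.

Ab Cb F

The numeral's case and figure indicate a diminished triad. In Eb minor its root, the supertonic, is F.
That chord is spelled F-Ab-Cb.
The figured bass 6 indicates first inversion, placing the third (Ab) in the bass: Ab-Cb-F.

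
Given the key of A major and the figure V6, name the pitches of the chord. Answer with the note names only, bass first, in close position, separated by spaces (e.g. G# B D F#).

G# B E

The numeral's case and figure indicate a major triad. In A major its root, the dominant, is E.
That chord is spelled E-G#-B.
With the 6 figure the chord is in first inversion; from the bass G# upward in close position it reads G#-B-E.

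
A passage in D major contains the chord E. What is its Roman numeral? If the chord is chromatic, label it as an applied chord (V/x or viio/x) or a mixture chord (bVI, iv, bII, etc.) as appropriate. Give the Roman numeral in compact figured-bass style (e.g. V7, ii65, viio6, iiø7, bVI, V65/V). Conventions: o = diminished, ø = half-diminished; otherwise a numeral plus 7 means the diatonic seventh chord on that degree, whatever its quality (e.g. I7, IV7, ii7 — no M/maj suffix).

V/V

The pitches E-G#-B form a major triad rooted on E.
E is not a diatonic chord root with this quality in D major, but it lies a perfect fifth above A (V), so the chord functions as an applied dominant of V.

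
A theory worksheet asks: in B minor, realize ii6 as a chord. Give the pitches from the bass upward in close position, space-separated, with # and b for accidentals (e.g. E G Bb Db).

Scale degree 2 in B minor is C#; here the chord built on it is altered to a minor triad. ii6 is the minor supertonic, borrowed from the parallel major (the Dorian ii).
So the chord is C#-E-G#.
With the 6 figure the chord is in first inversion; from the bass E upward in close position it reads E-G#-C#.

E G# C#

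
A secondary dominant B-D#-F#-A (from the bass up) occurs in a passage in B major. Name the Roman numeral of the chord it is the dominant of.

IV

The chord is a dominant seventh chord on B.
A dominant resolves down a perfect fifth: B → E. In B major, E is scale degree 4, i.e. IV.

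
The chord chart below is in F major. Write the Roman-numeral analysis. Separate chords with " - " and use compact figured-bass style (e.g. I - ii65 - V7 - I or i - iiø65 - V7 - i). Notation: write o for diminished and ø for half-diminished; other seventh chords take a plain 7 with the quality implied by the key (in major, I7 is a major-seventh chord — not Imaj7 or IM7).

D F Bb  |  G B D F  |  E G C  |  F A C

D-F-Bb: root Bb is the subdominant; major triad there is IV6.
G-B-D-F is the secondary dominant of V (dominant seventh chord on G): V7/V.
E-G-C: root C is the dominant; major triad there is V6.
F-A-C: root F is the tonic; major triad there is I.

IV6 - V7/V - V6 - I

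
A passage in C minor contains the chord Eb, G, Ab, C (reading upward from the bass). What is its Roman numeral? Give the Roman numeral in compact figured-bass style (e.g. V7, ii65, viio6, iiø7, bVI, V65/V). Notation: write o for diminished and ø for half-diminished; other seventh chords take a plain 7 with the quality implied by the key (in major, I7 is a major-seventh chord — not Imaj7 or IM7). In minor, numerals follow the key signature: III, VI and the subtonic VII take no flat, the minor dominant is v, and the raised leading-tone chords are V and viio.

The pitches Ab-C-Eb-G form a major seventh chord rooted on Ab.
In C minor, Ab is the submediant; the diatonic major seventh chord there is VI7.
With Eb in the bass the chord is in second inversion, so the figured bass is 43.

VI43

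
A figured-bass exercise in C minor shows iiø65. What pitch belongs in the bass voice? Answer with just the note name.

iiø in C minor has root D; the chord is D-F-Ab-C.
The figure 65 means first inversion — the third is in the bass.

F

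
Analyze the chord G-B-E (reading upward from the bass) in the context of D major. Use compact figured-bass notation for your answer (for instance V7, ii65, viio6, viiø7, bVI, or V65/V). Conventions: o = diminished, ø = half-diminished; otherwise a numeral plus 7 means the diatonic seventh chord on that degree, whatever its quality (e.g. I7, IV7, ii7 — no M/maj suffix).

ii6

Stacked in thirds the chord is E-G-B: a minor triad on E.
In D major, E is the supertonic; the diatonic minor triad there is ii.
With G in the bass the chord is in first inversion, so the figured bass is 6.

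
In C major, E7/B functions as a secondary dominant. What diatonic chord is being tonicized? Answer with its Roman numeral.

vi

The chord is a dominant seventh chord on E.
A dominant resolves down a perfect fifth: E → A. In C major, A is scale degree 6, i.e. vi.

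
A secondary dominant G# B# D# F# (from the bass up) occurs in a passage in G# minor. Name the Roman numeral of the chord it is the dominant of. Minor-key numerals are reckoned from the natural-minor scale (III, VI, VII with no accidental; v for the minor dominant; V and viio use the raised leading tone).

iv

The chord is a dominant seventh chord on G#.
A dominant resolves down a perfect fifth: G# → C#. In G# minor, C# is scale degree 4, i.e. iv.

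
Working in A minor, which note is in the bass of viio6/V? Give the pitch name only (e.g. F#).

F#

The applied chord viio6/V is rooted on D#: D#-F#-A.
The figure 6 means first inversion — the third is in the bass.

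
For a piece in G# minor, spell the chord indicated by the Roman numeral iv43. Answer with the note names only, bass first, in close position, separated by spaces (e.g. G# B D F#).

G# B C# E

In G# minor, the subdominant is C#, and the diatonic chord built there is a minor seventh chord.
Stacking thirds from C# gives C#-E-G#-B.
With the 43 figure the chord is in second inversion; from the bass G# upward in close position it reads G#-B-C#-E.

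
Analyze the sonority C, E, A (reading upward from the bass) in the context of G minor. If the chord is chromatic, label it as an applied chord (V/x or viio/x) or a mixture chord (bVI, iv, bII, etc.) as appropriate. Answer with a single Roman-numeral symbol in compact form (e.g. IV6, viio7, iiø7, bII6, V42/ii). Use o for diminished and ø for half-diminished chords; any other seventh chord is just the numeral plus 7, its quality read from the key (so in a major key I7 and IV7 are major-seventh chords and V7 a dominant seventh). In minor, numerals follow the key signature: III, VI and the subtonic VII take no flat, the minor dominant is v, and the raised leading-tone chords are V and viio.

The pitches A-C-E form a minor triad rooted on A.
A is the second degree of G minor. This is the minor supertonic, borrowed from the parallel major (the Dorian ii).
With C in the bass the chord is in first inversion, so the figured bass is 6.

ii6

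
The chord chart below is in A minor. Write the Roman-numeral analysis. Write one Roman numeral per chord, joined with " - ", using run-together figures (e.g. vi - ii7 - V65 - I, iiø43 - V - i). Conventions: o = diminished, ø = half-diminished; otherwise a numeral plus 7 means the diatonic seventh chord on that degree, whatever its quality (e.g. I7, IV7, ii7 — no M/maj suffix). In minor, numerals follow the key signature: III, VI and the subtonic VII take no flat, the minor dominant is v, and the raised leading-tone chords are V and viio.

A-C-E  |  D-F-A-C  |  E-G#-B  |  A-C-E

i - iv7 - V - i

A-C-E has root A, degree 1 in A minor, so i.
D-F-A-C: root D is the subdominant; minor seventh chord there is iv7.
E-G#-B: major triad on E = scale degree 5 → V.
A-C-E: root A is the tonic; minor triad there is i.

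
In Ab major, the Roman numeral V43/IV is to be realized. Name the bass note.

Eb

The applied chord V43/IV is rooted on Ab: Ab-C-Eb-Gb.
The figure 43 means second inversion — the fifth is in the bass.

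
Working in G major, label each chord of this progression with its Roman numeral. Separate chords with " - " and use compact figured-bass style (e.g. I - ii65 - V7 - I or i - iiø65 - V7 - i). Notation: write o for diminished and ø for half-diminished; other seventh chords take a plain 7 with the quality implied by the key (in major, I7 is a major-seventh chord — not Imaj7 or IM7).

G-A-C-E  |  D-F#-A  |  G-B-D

G-A-C-E: minor seventh chord on A = scale degree 2 → ii42.
D-F#-A has root D, degree 5 in G major, so V.
G-B-D has root G, degree 1 in G major, so I.

ii42 - V - I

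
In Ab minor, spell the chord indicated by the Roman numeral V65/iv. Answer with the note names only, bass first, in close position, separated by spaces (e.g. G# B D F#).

C Eb Gb Ab

The slash means an applied dominant: we want the dominant of iv. In Ab minor, iv is Db minor, and its dominant is built on Ab.
Building a dominant seventh chord on Ab gives Ab-C-Eb-Gb.
With the 65 figure the chord is in first inversion; from the bass C upward in close position it reads C-Eb-Gb-Ab.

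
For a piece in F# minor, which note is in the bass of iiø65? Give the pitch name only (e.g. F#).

iiø in F# minor has root G#; the chord is G#-B-D-F#.
The figure 65 means first inversion — the third is in the bass.

B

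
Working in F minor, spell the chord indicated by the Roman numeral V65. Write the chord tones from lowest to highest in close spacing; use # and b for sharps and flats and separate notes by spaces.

In F minor, the dominant is C. The dominant is major (leading tone raised), so V is a dominant seventh chord.
That chord is spelled C-E-G-Bb.
With the 65 figure the chord is in first inversion; from the bass E upward in close position it reads E-G-Bb-C.

E G Bb C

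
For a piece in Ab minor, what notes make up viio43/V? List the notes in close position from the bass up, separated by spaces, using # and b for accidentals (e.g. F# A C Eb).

Ab Cb D F

viio43/V is a secondary leading-tone chord. The target V is Eb in Ab minor; the applied chord is rooted a semitone below, on D.
Building a fully diminished seventh chord on D gives D-F-Ab-Cb.
With the 43 figure the chord is in second inversion; from the bass Ab upward in close position it reads Ab-Cb-D-F.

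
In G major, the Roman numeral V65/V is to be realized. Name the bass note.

C#

The applied chord V65/V is rooted on A: A-C#-E-G.
The figure 65 means first inversion — the third is in the bass.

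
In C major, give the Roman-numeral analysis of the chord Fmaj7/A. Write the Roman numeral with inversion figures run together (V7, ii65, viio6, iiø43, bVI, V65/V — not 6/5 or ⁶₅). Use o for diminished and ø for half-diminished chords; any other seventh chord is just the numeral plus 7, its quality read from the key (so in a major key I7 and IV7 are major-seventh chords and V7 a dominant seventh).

Stacked in thirds the chord is F-A-C-E: a major seventh chord on F.
In C major, F is the subdominant; the diatonic major seventh chord there is IV7.
With A in the bass the chord is in first inversion, so the figured bass is 65.

IV65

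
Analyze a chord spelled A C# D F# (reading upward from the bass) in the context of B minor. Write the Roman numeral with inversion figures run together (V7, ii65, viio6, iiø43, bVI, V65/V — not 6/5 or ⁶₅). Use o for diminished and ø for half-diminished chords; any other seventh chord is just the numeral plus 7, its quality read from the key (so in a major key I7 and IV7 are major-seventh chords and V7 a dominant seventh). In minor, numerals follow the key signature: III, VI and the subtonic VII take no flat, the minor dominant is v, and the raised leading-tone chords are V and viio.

Stacked in thirds the chord is D-F#-A-C#: a major seventh chord on D.
In B minor, D is the mediant; the diatonic major seventh chord there is III7.
With A in the bass the chord is in second inversion, so the figured bass is 43.

III43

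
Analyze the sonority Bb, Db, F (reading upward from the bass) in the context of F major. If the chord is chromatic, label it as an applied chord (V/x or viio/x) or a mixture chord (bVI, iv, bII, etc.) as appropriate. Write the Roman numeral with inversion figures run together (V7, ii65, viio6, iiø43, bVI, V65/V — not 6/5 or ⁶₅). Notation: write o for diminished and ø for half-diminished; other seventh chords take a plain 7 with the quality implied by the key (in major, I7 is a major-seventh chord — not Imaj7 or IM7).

Stacked in thirds the chord is Bb-Db-F: a minor triad on Bb.
Bb is the fourth degree of F major. This is the minor subdominant, borrowed from the parallel minor.

iv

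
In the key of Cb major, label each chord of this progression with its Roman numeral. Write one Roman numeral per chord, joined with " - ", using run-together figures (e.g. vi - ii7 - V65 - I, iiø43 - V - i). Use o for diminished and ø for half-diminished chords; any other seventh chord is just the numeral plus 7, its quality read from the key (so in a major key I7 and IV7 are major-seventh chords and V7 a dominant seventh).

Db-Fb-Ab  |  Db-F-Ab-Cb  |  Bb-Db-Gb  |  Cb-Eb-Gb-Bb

Db-Fb-Ab: root Db is the supertonic; minor triad there is ii.
Db-F-Ab-Cb: chromatic; Db is V of V, so V7/V.
Bb-Db-Gb has root Gb, degree 5 in Cb major, so V6.
Cb-Eb-Gb-Bb: root Cb is the tonic; major seventh chord there is I7.

ii - V7/V - V6 - I7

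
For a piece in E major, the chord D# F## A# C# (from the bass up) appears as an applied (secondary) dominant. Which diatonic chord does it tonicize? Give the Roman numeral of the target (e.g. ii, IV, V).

iii

The chord is a dominant seventh chord on D#.
A dominant resolves down a perfect fifth: D# → G#. In E major, G# is scale degree 3, i.e. iii.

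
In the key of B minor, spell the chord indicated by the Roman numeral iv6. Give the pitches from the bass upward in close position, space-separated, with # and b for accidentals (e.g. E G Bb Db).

The numeral's case and figure indicate a minor triad. In B minor its root, scale degree 4, is E.
Stacking thirds from E gives E-G-B.
With the 6 figure the chord is in first inversion; from the bass G upward in close position it reads G-B-E.

G B E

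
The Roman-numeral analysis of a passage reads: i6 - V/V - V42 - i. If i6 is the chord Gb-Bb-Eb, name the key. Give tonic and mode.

Eb minor

The chord Ebm/Gb is a minor triad rooted on Eb; its label is i6.
If Eb is scale degree 1 and the mode makes that degree carry a minor triad, the tonic is Eb and the mode is minor.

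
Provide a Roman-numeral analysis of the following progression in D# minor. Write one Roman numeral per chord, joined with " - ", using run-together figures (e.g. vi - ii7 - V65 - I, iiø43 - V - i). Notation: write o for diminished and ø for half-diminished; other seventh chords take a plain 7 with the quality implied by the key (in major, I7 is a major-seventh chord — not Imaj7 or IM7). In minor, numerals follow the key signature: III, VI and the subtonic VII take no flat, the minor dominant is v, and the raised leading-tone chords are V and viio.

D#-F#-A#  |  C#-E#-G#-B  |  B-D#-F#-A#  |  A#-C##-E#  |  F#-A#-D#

D#-F#-A#: root D# is the tonic; minor triad there is i.
C#-E#-G#-B: root C# is the subtonic; dominant seventh chord there is VII7.
B-D#-F#-A# has root B, degree 6 in D# minor, so VI7.
A#-C##-E#: root A# is the dominant; major triad there is V.
F#-A#-D#: minor triad on D# = scale degree 1 → i6.

i - VII7 - VI7 - V - i6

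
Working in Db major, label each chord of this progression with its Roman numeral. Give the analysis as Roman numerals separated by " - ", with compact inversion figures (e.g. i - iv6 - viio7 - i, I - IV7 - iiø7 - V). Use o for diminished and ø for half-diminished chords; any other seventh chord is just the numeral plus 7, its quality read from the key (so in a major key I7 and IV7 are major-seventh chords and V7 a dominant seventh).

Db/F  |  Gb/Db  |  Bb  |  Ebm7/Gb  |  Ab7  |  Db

I6 - IV64 - V/ii - ii65 - V7 - I

Db/F: major triad on Db = scale degree 1 → I6.
Gb/Db has root Gb, degree 4 in Db major, so IV64.
Bb: chromatic; Bb is V of ii, so V/ii.
Ebm7/Gb has root Eb, degree 2 in Db major, so ii65.
Ab7 has root Ab, degree 5 in Db major, so V7.
Db: root Db is the tonic; major triad there is I.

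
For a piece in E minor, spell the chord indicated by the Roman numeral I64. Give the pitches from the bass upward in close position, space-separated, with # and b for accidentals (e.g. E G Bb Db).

B E G#

I64 is the major tonic (Picardy third), borrowed from the parallel major. In E minor that root is E.
So the chord is E-G#-B, a major triad.
The figured bass 64 indicates second inversion, placing the fifth (B) in the bass: B-E-G#.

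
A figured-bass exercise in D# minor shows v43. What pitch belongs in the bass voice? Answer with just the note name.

E#

v in D# minor has root A#; the chord is A#-C#-E#-G#.
The figure 43 means second inversion — the fifth is in the bass.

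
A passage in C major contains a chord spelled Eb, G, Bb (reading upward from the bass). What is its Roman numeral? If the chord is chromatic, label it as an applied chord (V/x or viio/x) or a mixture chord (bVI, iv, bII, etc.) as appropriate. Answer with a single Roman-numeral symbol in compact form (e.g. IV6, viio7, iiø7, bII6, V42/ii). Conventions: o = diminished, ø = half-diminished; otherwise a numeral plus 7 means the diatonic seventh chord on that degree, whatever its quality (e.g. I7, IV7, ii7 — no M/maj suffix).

The pitches Eb-G-Bb form a major triad rooted on Eb.
Eb is the lowered third degree of C major (diatonic 3 would be E). This is a major triad on the lowered third degree, borrowed from the parallel minor.

bIII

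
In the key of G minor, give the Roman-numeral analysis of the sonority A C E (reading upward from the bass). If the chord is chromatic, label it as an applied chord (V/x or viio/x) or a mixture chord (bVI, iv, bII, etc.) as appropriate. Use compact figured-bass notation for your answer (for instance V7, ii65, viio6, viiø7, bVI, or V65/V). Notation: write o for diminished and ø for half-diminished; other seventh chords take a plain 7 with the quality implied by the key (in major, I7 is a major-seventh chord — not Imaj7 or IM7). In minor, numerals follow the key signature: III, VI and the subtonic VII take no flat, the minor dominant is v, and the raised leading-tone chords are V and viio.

ii

Stacked in thirds the chord is A-C-E: a minor triad on A.
A is the second degree of G minor. This is the minor supertonic, borrowed from the parallel major (the Dorian ii).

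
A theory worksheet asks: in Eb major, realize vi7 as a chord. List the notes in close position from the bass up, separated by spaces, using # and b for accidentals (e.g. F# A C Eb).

The numeral's case and figure indicate a minor seventh chord. In Eb major its root, the submediant, is C.
That chord is spelled C-Eb-G-Bb.

C Eb G Bb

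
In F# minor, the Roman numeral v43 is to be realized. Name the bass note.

v in F# minor has root C#; the chord is C#-E-G#-B.
The figure 43 means second inversion — the fifth is in the bass.

G#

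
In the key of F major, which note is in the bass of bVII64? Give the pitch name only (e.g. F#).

Bb

bVII in F major has root Eb; the chord is Eb-G-Bb.
The figure 64 means second inversion — the fifth is in the bass.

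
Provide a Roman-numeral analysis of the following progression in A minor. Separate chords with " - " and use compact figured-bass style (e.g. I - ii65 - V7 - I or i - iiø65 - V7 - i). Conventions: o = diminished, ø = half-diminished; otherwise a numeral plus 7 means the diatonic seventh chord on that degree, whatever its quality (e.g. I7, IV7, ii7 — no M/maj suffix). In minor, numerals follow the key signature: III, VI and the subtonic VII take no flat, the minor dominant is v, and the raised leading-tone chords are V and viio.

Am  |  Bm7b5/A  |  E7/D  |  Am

Am has root A, degree 1 in A minor, so i.
Bm7b5/A: half-diminished seventh chord on B = scale degree 2 → iiø42.
E7/D: root E is the dominant; dominant seventh chord there is V42.
Am has root A, degree 1 in A minor, so i.

i - iiø42 - V42 - i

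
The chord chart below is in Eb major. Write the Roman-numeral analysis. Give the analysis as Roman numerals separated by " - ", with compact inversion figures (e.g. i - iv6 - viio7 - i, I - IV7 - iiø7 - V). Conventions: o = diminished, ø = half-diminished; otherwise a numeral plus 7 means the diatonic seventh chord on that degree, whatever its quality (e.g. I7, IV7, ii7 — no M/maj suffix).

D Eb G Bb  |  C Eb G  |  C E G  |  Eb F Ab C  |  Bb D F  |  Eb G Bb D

D-Eb-G-Bb has root Eb, degree 1 in Eb major, so I42.
C-Eb-G: minor triad on C = scale degree 6 → vi.
C-E-G: a major triad on C, the applied dominant of ii → V/ii.
Eb-F-Ab-C: minor seventh chord on F = scale degree 2 → ii42.
Bb-D-F has root Bb, degree 5 in Eb major, so V.
Eb-G-Bb-D has root Eb, degree 1 in Eb major, so I7.

I42 - vi - V/ii - ii42 - V - I7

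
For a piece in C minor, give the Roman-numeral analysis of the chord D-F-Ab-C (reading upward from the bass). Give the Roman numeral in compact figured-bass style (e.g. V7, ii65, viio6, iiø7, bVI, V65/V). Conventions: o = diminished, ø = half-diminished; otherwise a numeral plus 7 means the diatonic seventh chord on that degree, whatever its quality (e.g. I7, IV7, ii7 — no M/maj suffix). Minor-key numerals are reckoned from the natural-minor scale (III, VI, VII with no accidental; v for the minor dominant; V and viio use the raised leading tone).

The pitches D-F-Ab-C form a half-diminished seventh chord rooted on D.
In C minor, D is the supertonic; the diatonic half-diminished seventh chord there is iiø7.

iiø7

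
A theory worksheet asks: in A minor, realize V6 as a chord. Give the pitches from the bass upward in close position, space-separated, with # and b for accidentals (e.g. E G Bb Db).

In A minor, the dominant is E. The dominant is major (leading tone raised), so V is a major triad.
That chord is spelled E-G#-B.
With the 6 figure the chord is in first inversion; from the bass G# upward in close position it reads G#-B-E.

G# B E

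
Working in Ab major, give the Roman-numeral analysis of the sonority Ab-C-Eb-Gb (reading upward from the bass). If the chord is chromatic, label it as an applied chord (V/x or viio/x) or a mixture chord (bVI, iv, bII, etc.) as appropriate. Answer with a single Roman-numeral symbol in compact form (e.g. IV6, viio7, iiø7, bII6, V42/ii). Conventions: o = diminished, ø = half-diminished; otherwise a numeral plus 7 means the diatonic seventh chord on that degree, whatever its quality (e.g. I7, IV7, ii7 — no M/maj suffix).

V7/IV

The pitches Ab-C-Eb-Gb form a dominant seventh chord rooted on Ab.
Ab is not a diatonic chord root with this quality in Ab major, but it lies a perfect fifth above Db (IV), so the chord functions as an applied dominant of IV.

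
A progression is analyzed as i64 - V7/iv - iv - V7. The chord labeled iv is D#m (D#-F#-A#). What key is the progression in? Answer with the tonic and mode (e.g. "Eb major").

A# minor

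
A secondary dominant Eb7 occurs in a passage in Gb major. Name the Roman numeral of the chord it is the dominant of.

The chord is a dominant seventh chord on Eb.
A dominant resolves down a perfect fifth: Eb → Ab. In Gb major, Ab is scale degree 2, i.e. ii.

ii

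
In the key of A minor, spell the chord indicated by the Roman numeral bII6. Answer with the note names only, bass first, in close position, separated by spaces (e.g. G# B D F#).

bII6 is the Neapolitan sixth — a major triad on the lowered second degree, here in its customary first inversion. In A minor that root is Bb.
So the chord is Bb-D-F, a major triad.
With the 6 figure the chord is in first inversion; from the bass D upward in close position it reads D-F-Bb.

D F Bb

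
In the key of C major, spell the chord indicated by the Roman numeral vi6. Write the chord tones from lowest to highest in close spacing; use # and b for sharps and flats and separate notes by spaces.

C E A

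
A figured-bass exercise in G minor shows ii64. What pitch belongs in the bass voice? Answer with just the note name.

E

ii in G minor has root A; the chord is A-C-E.
The figure 64 means second inversion — the fifth is in the bass.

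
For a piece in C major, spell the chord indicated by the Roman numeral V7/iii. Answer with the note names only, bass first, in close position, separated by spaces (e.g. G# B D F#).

B D# F# A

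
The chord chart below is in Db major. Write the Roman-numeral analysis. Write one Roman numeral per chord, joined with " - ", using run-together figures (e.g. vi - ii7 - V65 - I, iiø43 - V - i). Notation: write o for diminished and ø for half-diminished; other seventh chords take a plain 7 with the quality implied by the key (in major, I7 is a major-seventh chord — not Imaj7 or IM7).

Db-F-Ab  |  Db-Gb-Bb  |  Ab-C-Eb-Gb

Db-F-Ab: root Db is the tonic; major triad there is I.
Db-Gb-Bb: root Gb is the subdominant; major triad there is IV64.
Ab-C-Eb-Gb: root Ab is the dominant; dominant seventh chord there is V7.

I - IV64 - V7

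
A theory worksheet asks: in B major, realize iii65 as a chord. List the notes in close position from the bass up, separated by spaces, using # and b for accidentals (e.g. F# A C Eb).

F# A# C# D#

In B major, scale degree 3 is D#, and the diatonic chord built there is a minor seventh chord.
That chord is spelled D#-F#-A#-C#.
With the 65 figure the chord is in first inversion; from the bass F# upward in close position it reads F#-A#-C#-D#.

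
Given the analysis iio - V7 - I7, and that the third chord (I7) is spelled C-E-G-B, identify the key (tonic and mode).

I7 is given as C-E-G-B — a major seventh chord with root C.
If C is scale degree 1 and the mode makes that degree carry a major seventh chord, the tonic is C and the mode is major.

C major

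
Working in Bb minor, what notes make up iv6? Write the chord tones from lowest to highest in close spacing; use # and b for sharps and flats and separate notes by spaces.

Gb Bb Eb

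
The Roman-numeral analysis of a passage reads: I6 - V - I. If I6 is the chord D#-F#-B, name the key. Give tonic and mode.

B major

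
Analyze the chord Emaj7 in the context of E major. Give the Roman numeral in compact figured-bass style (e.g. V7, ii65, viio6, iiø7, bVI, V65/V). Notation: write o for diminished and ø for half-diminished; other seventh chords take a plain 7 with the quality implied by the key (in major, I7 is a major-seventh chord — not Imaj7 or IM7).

I7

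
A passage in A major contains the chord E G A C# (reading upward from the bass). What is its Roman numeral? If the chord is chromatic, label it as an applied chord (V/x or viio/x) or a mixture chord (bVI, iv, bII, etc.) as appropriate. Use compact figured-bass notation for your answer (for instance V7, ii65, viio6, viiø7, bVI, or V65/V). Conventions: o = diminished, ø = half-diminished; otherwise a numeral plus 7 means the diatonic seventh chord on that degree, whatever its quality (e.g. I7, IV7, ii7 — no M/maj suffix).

The pitches A-C#-E-G form a dominant seventh chord rooted on A.
A is not a diatonic chord root with this quality in A major, but it lies a perfect fifth above D (IV), so the chord functions as an applied dominant of IV.
With E in the bass the chord is in second inversion, so the figured bass is 43.

V43/IV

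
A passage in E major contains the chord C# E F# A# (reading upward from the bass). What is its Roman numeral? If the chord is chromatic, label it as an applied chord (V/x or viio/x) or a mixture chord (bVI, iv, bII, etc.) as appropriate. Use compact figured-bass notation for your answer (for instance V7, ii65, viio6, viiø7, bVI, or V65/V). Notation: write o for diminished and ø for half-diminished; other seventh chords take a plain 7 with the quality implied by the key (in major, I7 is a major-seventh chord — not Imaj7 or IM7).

Stacked in thirds the chord is F#-A#-C#-E: a dominant seventh chord on F#.
F# is not a diatonic chord root with this quality in E major, but it lies a perfect fifth above B (V), so the chord functions as an applied dominant of V.
With C# in the bass the chord is in second inversion, so the figured bass is 43.

V43/V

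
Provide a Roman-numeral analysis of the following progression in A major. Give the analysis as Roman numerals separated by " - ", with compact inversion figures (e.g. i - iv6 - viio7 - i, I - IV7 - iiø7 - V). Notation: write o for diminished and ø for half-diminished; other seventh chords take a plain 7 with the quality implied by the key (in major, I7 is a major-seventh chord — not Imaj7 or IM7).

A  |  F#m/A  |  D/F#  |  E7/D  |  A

I - vi6 - IV6 - V42 - I

A: root A is the tonic; major triad there is I.
F#m/A: minor triad on F# = scale degree 6 → vi6.
D/F#: major triad on D = scale degree 4 → IV6.
E7/D has root E, degree 5 in A major, so V42.
A: root A is the tonic; major triad there is I.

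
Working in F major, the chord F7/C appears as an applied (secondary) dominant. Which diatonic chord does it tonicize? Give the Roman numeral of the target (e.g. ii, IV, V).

IV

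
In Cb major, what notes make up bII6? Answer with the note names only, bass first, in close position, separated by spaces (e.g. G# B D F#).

Scale degree 2 in Cb major is Db; lowering it a half step gives Dbb. bII6 is the Neapolitan sixth — a major triad on the lowered second degree, here in its customary first inversion.
So the chord is Dbb-Fb-Abb, a major triad.
The figured bass 6 indicates first inversion, placing the third (Fb) in the bass: Fb-Abb-Dbb.

Fb Abb Dbb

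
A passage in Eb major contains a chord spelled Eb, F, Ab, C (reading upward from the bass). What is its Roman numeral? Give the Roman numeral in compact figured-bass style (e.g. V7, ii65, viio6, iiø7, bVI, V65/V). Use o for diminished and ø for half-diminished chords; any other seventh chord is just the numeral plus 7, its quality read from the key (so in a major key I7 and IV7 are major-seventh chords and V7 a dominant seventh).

ii42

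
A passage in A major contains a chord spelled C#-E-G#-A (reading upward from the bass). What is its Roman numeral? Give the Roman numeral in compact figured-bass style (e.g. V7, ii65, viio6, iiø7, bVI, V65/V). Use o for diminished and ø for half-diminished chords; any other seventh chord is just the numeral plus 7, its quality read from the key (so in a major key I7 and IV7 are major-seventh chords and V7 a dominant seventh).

I65

Stacked in thirds the chord is A-C#-E-G#: a major seventh chord on A.
A is scale degree 1 in A major, and a major seventh chord on that degree is written I7.
With C# in the bass the chord is in first inversion, so the figured bass is 65.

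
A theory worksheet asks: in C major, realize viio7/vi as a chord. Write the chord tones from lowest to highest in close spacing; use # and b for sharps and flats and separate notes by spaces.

G# B D F

The slash marks an applied leading-tone chord: viio of vi. In C major, vi is A, so the leading tone to it is G#, a half step below.
Building a fully diminished seventh chord on G# gives G#-B-D-F.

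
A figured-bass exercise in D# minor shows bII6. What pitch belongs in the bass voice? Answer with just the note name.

G#

bII in D# minor has root E; the chord is E-G#-B.
The figure 6 means first inversion — the third is in the bass.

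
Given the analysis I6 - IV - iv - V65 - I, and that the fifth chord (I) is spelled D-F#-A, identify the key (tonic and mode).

The chord D is a major triad rooted on D; its label is I.
If D is scale degree 1 and the mode makes that degree carry a major triad, the tonic is D and the mode is major.

D major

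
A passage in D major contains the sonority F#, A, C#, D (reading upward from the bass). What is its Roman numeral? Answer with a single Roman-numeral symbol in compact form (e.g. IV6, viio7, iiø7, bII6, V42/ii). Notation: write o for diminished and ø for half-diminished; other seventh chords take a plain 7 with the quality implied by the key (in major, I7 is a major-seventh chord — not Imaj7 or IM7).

The pitches D-F#-A-C# form a major seventh chord rooted on D.
In D major, D is the tonic; the diatonic major seventh chord there is I7.
With F# in the bass the chord is in first inversion, so the figured bass is 65.

I65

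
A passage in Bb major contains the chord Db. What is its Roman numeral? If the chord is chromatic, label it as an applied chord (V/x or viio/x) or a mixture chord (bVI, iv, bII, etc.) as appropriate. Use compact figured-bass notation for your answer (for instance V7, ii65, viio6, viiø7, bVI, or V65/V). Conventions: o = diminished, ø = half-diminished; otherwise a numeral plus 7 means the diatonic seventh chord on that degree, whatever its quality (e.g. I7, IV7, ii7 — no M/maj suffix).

bIII

Stacked in thirds the chord is Db-F-Ab: a major triad on Db.
Db is the lowered third degree of Bb major (diatonic 3 would be D). This is a major triad on the lowered third degree, borrowed from the parallel minor.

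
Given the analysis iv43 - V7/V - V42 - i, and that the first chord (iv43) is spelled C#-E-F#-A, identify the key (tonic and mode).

C# minor

The anchor chord is a minor seventh chord on F#, labeled iv43.
If F# is scale degree 4 and the mode makes that degree carry a minor seventh chord, the tonic is C# and the mode is minor.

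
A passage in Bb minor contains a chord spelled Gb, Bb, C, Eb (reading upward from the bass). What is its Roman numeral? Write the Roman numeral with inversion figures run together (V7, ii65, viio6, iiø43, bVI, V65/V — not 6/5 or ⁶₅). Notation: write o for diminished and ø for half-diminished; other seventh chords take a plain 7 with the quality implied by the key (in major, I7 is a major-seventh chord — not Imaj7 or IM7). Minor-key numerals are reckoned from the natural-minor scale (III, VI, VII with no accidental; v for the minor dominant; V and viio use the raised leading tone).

iiø43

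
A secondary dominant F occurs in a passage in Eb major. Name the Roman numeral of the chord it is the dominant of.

The chord is a major triad on F.
A dominant resolves down a perfect fifth: F → Bb. In Eb major, Bb is scale degree 5, i.e. V.

V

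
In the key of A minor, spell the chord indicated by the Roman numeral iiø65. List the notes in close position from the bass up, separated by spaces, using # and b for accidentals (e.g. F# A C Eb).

D F A B

The numeral's case and figure indicate a half-diminished seventh chord. In A minor its root, scale degree 2, is B.
That chord is spelled B-D-F-A.
With the 65 figure the chord is in first inversion; from the bass D upward in close position it reads D-F-A-B.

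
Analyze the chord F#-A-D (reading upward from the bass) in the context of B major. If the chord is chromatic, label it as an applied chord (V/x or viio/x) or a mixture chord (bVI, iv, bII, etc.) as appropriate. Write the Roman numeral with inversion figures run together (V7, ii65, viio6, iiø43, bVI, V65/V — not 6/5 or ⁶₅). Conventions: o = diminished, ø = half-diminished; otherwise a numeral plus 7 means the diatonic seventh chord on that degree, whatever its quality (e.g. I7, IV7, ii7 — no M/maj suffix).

Stacked in thirds the chord is D-F#-A: a major triad on D.
D is the lowered third degree of B major (diatonic 3 would be D#). This is a major triad on the lowered third degree, borrowed from the parallel minor.
With F# in the bass the chord is in first inversion, so the figured bass is 6.

bIII6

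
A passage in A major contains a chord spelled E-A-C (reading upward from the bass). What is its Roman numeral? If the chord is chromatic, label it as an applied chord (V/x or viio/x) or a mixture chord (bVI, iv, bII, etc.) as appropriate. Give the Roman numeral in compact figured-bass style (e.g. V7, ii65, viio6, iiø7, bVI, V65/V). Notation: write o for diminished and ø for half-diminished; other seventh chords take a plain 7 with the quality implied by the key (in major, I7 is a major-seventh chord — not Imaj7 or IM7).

The pitches A-C-E form a minor triad rooted on A.
A is the first degree of A major. This is the minor tonic, borrowed from the parallel minor.
With E in the bass the chord is in second inversion, so the figured bass is 64.

i64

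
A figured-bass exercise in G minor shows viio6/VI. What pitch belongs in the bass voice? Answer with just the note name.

F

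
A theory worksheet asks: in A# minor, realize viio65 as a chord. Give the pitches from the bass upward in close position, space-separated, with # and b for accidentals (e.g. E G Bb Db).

B# D# F# G##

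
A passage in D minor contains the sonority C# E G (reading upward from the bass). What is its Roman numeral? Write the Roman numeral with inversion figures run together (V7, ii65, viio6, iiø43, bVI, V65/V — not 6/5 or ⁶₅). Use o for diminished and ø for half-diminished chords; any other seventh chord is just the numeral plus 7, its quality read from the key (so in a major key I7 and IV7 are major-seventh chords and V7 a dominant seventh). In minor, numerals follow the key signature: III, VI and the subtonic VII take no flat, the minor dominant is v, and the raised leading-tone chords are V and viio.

Stacked in thirds the chord is C#-E-G: a diminished triad on C#.
C# is scale degree 7 in D minor, and a diminished triad on that degree is written viio.

viio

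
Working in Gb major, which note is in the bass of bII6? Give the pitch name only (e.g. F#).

Cb

bII in Gb major has root Abb; the chord is Abb-Cb-Ebb.
The figure 6 means first inversion — the third is in the bass.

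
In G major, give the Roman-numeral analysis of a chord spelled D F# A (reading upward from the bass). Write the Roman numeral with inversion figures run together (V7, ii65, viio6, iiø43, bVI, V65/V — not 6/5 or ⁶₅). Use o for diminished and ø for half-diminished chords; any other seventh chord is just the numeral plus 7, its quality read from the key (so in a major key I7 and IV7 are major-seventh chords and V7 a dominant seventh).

V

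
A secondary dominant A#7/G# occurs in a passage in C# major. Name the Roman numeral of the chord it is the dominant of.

ii

The chord is a dominant seventh chord on A#.
A dominant resolves down a perfect fifth: A# → D#. In C# major, D# is scale degree 2, i.e. ii.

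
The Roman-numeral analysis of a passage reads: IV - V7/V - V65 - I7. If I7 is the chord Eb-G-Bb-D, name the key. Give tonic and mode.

Eb major

The anchor chord is a major seventh chord on Eb, labeled I7.
If Eb is scale degree 1 and the mode makes that degree carry a major seventh chord, the tonic is Eb and the mode is major.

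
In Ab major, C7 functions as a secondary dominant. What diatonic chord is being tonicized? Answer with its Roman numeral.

The chord is a dominant seventh chord on C.
A dominant resolves down a perfect fifth: C → F. In Ab major, F is scale degree 6, i.e. vi.

vi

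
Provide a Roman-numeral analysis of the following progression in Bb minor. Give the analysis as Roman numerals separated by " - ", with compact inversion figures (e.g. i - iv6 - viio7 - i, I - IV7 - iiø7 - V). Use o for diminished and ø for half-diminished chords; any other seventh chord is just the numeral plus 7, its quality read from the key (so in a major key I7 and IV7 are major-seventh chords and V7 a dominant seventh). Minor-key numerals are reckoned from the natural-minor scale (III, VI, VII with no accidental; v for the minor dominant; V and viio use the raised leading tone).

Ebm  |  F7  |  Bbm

iv - V7 - i

Ebm has root Eb, degree 4 in Bb minor, so iv.
F7: root F is the dominant; dominant seventh chord there is V7.
Bbm has root Bb, degree 1 in Bb minor, so i.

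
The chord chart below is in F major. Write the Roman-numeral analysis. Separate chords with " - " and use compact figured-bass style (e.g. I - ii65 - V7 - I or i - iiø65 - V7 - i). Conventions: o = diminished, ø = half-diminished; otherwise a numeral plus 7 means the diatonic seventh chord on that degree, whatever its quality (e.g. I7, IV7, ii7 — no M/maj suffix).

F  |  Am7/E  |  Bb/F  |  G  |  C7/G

I - iii43 - IV64 - V/V - V43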